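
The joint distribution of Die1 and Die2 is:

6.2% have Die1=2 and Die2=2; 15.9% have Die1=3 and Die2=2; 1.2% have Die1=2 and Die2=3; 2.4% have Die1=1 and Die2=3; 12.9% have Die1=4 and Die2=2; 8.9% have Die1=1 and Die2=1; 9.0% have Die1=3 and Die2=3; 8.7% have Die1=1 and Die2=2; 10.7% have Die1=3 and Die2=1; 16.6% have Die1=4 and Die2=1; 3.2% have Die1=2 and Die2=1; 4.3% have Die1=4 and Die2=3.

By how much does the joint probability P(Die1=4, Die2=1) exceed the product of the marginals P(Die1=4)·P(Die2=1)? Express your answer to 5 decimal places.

P(Die1=4) = 0.166 + 0.129 + 0.043 = 0.338.
P(Die2=1) = 0.089 + 0.032 + 0.107 + 0.166 = 0.394.
P(Die1=4, Die2=1) − P(Die1=4)P(Die2=1) = 0.166 − 0.338×0.394 = 0.03283.

0.03283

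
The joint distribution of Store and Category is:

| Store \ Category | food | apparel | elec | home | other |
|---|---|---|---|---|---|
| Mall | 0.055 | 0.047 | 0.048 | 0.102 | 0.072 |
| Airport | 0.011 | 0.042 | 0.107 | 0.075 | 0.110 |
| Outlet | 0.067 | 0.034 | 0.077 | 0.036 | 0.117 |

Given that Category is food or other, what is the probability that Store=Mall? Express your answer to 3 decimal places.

0.294

P(Category=food) = 0.055 + 0.011 + 0.067 = 0.133.
P(Category=other) = 0.072 + 0.110 + 0.117 = 0.299.
P(Category ∈ {food, other}) = 0.133 + 0.299 = 0.432; P(Store=Mall, Category ∈ {food, other}) = 0.055 + 0.072 = 0.127.
P(Store=Mall | Category ∈ {food, other}) = 0.127/0.432 = 0.294.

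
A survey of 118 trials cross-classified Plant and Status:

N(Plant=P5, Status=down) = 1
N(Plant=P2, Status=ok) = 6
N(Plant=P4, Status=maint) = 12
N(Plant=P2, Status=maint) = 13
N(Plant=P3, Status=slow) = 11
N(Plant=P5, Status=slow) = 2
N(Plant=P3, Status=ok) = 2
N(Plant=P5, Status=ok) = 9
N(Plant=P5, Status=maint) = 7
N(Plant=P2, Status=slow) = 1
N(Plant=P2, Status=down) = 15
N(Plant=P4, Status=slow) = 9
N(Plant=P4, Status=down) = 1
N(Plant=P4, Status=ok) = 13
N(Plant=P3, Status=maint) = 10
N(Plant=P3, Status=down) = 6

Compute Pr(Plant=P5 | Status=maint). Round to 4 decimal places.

Total with Status=maint: 13 + 10 + 12 + 7 = 42.
P(Plant=P5 | Status=maint) = 7/42 = 0.1667.

0.1667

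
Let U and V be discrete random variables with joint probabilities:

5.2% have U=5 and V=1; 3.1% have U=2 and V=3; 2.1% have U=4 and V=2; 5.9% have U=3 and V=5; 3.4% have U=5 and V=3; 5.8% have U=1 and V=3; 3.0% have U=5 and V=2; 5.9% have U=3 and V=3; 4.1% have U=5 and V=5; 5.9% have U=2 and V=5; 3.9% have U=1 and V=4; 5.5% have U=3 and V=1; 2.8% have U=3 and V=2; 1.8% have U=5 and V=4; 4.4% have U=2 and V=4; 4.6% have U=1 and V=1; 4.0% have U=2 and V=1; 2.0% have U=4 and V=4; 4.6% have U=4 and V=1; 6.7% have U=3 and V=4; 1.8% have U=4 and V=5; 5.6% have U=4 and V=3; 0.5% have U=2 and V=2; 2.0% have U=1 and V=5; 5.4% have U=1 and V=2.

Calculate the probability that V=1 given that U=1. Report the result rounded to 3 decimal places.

P(U=1) = 0.046 + 0.054 + 0.058 + 0.039 + 0.020 = 0.217.
P(V=1 | U=1) = 0.046/0.217 = 0.212.

0.212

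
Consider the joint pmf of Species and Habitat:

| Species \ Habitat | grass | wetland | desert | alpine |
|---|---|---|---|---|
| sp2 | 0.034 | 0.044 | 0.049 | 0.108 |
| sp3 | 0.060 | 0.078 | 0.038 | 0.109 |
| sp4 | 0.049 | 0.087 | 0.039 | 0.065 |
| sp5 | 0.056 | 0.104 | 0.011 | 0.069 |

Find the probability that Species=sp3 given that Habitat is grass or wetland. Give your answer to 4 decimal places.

0.2695

P(Habitat=grass) = 0.034 + 0.060 + 0.049 + 0.056 = 0.199.
P(Habitat=wetland) = 0.044 + 0.078 + 0.087 + 0.104 = 0.313.
P(Habitat ∈ {grass, wetland}) = 0.199 + 0.313 = 0.512; P(Species=sp3, Habitat ∈ {grass, wetland}) = 0.060 + 0.078 = 0.138.
P(Species=sp3 | Habitat ∈ {grass, wetland}) = 0.138/0.512 = 0.2695.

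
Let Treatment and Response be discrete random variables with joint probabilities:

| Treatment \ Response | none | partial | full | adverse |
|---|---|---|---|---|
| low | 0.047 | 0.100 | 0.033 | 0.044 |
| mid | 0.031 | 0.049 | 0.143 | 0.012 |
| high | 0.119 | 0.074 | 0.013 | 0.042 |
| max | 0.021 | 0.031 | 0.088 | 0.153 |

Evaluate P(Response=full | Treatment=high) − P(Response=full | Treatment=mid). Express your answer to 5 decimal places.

-0.55609

P(Treatment=high) = 0.119 + 0.074 + 0.013 + 0.042 = 0.248; P(Response=full | Treatment=high) = 0.013/0.248 = 0.052419.
P(Treatment=mid) = 0.031 + 0.049 + 0.143 + 0.012 = 0.235; P(Response=full | Treatment=mid) = 0.143/0.235 = 0.608511.
Difference = -0.55609.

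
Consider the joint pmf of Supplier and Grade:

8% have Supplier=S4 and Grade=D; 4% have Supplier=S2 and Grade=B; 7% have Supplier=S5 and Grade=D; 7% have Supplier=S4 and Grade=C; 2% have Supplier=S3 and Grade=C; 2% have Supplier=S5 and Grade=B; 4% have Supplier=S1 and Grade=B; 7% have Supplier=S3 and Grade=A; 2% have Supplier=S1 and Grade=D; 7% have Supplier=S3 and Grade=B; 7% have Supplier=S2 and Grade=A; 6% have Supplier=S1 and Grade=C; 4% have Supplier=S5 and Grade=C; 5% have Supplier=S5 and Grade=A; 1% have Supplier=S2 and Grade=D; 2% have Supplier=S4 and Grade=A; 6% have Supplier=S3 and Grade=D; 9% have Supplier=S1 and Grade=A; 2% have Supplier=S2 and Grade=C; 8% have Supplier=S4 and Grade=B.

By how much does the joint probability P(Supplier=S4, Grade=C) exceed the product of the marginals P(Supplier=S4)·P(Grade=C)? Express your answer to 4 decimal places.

P(Supplier=S4) = 0.02 + 0.08 + 0.07 + 0.08 = 0.25.
P(Grade=C) = 0.06 + 0.02 + 0.02 + 0.07 + 0.04 = 0.21.
P(Supplier=S4, Grade=C) − P(Supplier=S4)P(Grade=C) = 0.07 − 0.25×0.21 = 0.0175.

0.0175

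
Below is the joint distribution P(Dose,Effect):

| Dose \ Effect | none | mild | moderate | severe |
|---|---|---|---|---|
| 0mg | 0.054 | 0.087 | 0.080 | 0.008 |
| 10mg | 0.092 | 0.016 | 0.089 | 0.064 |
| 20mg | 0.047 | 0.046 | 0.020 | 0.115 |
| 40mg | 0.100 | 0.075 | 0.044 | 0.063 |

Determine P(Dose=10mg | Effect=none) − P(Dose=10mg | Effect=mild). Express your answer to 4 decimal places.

P(Effect=none) = 0.054 + 0.092 + 0.047 + 0.100 = 0.293; P(Dose=10mg | Effect=none) = 0.092/0.293 = 0.31399.
P(Effect=mild) = 0.087 + 0.016 + 0.046 + 0.075 = 0.224; P(Dose=10mg | Effect=mild) = 0.016/0.224 = 0.07143.
Difference = 0.2426.

0.2426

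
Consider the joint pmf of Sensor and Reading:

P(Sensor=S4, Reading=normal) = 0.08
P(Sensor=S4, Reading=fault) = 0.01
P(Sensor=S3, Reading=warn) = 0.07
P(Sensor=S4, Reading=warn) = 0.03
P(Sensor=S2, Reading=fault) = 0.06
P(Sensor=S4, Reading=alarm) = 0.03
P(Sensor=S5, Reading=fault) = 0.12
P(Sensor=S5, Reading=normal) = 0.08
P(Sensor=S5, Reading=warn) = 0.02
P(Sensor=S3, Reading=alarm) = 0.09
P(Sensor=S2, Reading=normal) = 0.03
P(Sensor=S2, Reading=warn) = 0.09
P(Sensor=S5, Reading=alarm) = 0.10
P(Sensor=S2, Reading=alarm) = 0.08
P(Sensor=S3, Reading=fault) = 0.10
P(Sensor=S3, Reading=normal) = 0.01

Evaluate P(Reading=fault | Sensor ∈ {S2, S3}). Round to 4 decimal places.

0.3019

P(Sensor=S2) = 0.03 + 0.09 + 0.08 + 0.06 = 0.26.
P(Sensor=S3) = 0.01 + 0.07 + 0.09 + 0.10 = 0.27.
P(Sensor ∈ {S2, S3}) = 0.26 + 0.27 = 0.53; P(Reading=fault, Sensor ∈ {S2, S3}) = 0.06 + 0.10 = 0.16.
P(Reading=fault | Sensor ∈ {S2, S3}) = 0.16/0.53 = 0.3019.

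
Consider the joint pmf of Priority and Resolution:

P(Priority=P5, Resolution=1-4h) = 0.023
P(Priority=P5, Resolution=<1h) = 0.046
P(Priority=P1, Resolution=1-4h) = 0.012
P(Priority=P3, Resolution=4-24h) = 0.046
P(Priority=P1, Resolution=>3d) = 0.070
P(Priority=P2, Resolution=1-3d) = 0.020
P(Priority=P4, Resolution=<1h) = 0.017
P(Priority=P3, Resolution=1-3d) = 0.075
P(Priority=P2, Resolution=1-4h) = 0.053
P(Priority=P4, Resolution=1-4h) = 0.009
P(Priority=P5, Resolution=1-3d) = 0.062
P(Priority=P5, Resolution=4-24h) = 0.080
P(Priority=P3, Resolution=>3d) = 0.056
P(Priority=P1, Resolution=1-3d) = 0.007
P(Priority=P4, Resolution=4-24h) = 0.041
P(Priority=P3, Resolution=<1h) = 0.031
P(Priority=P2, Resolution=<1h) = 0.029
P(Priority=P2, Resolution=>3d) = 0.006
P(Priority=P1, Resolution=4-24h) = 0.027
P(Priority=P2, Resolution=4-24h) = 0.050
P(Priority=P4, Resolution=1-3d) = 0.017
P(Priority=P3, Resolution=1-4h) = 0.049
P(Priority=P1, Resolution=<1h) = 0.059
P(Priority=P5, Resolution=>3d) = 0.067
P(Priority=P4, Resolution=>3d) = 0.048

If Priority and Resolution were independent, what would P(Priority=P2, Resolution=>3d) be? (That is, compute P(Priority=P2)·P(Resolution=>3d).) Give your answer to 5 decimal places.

0.03903

P(Priority=P2) = 0.029 + 0.053 + 0.050 + 0.020 + 0.006 = 0.158.
P(Resolution=>3d) = 0.070 + 0.006 + 0.056 + 0.048 + 0.067 = 0.247.
Product: 0.158 × 0.247 = 0.03903.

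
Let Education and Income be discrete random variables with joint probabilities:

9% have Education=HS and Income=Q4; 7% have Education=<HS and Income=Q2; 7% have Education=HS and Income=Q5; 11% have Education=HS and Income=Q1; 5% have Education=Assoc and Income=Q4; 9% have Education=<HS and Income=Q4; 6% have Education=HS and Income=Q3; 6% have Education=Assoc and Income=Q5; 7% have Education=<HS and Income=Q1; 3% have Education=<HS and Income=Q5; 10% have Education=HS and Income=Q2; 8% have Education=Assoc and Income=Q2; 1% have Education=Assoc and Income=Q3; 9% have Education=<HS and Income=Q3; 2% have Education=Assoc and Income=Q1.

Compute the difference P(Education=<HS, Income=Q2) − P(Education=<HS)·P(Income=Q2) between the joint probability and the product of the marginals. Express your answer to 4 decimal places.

P(Education=<HS) = 0.07 + 0.07 + 0.09 + 0.09 + 0.03 = 0.35.
P(Income=Q2) = 0.07 + 0.10 + 0.08 = 0.25.
P(Education=<HS, Income=Q2) − P(Education=<HS)P(Income=Q2) = 0.07 − 0.35×0.25 = -0.0175.

-0.0175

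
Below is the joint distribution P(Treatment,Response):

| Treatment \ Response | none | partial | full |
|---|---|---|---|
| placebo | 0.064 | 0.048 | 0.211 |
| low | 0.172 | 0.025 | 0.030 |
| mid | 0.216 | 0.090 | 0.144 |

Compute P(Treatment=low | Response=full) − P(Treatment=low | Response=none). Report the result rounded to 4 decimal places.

P(Response=full) = 0.211 + 0.030 + 0.144 = 0.385; P(Treatment=low | Response=full) = 0.030/0.385 = 0.07792.
P(Response=none) = 0.064 + 0.172 + 0.216 = 0.452; P(Treatment=low | Response=none) = 0.172/0.452 = 0.38053.
Difference = -0.3026.

-0.3026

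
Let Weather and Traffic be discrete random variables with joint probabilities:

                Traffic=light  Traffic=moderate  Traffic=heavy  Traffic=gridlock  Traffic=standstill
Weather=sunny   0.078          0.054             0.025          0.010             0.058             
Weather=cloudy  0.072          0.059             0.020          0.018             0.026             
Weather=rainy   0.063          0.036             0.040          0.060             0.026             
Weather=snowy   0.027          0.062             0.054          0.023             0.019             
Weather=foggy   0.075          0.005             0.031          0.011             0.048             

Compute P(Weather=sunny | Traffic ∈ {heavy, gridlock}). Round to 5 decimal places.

P(Traffic=heavy) = 0.025 + 0.020 + 0.040 + 0.054 + 0.031 = 0.170.
P(Traffic=gridlock) = 0.010 + 0.018 + 0.060 + 0.023 + 0.011 = 0.122.
P(Traffic ∈ {heavy, gridlock}) = 0.170 + 0.122 = 0.292; P(Weather=sunny, Traffic ∈ {heavy, gridlock}) = 0.025 + 0.010 = 0.035.
P(Weather=sunny | Traffic ∈ {heavy, gridlock}) = 0.035/0.292 = 0.11986.

0.11986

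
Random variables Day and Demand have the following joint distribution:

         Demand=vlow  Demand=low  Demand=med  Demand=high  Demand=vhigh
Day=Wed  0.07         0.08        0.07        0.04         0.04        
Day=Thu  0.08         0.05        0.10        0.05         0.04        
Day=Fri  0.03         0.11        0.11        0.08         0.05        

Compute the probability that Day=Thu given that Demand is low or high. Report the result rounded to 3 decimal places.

P(Demand=low) = 0.08 + 0.05 + 0.11 = 0.24.
P(Demand=high) = 0.04 + 0.05 + 0.08 = 0.17.
P(Demand ∈ {low, high}) = 0.24 + 0.17 = 0.41; P(Day=Thu, Demand ∈ {low, high}) = 0.05 + 0.05 = 0.10.
P(Day=Thu | Demand ∈ {low, high}) = 0.10/0.41 = 0.244.

0.244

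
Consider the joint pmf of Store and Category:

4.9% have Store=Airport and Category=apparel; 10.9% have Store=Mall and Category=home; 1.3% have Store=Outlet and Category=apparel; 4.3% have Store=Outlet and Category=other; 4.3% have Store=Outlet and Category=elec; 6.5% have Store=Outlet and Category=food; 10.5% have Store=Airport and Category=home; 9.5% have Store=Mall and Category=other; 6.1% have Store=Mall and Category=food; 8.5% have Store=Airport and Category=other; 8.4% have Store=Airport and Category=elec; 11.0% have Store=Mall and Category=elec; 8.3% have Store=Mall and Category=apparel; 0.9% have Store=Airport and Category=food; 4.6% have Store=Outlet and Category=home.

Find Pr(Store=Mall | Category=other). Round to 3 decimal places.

P(Category=other) = 0.095 + 0.085 + 0.043 = 0.223.
P(Store=Mall | Category=other) = 0.095/0.223 = 0.426.

0.426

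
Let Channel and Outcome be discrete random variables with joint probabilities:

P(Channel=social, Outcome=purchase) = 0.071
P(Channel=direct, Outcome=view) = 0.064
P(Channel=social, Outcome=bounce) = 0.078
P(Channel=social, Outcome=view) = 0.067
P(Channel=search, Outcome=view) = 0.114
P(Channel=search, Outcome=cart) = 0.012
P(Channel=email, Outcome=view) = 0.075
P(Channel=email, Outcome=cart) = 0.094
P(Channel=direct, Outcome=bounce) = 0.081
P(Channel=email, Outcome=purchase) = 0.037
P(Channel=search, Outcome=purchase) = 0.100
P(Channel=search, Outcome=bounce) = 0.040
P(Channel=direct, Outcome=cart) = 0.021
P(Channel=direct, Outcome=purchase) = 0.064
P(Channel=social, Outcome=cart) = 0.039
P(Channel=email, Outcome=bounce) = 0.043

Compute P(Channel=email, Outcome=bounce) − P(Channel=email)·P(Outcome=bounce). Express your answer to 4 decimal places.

P(Channel=email) = 0.043 + 0.075 + 0.094 + 0.037 = 0.249.
P(Outcome=bounce) = 0.043 + 0.040 + 0.078 + 0.081 = 0.242.
P(Channel=email, Outcome=bounce) − P(Channel=email)P(Outcome=bounce) = 0.043 − 0.249×0.242 = -0.0173.

-0.0173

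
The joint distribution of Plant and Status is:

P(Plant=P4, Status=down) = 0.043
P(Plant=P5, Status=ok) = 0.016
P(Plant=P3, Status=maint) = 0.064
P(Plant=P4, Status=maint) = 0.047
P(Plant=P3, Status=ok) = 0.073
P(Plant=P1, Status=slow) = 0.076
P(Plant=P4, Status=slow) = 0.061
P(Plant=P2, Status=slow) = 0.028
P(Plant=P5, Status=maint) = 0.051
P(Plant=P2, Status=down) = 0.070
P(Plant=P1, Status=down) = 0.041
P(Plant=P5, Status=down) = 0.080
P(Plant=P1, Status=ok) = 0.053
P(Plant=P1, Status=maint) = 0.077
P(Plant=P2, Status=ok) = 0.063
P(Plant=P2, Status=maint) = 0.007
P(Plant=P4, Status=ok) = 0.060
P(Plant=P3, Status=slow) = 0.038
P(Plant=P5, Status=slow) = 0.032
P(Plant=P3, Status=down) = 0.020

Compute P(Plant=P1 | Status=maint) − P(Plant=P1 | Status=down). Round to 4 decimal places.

P(Status=maint) = 0.077 + 0.007 + 0.064 + 0.047 + 0.051 = 0.246; P(Plant=P1 | Status=maint) = 0.077/0.246 = 0.31301.
P(Status=down) = 0.041 + 0.070 + 0.020 + 0.043 + 0.080 = 0.254; P(Plant=P1 | Status=down) = 0.041/0.254 = 0.16142.
Difference = 0.1516.

0.1516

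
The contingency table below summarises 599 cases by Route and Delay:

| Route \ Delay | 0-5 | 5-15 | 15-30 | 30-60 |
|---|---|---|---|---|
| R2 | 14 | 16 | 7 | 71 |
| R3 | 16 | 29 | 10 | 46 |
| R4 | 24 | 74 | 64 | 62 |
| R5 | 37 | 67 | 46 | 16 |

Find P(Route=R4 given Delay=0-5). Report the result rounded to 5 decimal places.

0.26374

Total with Delay=0-5: 14 + 16 + 24 + 37 = 91.
P(Route=R4 | Delay=0-5) = 24/91 = 0.26374.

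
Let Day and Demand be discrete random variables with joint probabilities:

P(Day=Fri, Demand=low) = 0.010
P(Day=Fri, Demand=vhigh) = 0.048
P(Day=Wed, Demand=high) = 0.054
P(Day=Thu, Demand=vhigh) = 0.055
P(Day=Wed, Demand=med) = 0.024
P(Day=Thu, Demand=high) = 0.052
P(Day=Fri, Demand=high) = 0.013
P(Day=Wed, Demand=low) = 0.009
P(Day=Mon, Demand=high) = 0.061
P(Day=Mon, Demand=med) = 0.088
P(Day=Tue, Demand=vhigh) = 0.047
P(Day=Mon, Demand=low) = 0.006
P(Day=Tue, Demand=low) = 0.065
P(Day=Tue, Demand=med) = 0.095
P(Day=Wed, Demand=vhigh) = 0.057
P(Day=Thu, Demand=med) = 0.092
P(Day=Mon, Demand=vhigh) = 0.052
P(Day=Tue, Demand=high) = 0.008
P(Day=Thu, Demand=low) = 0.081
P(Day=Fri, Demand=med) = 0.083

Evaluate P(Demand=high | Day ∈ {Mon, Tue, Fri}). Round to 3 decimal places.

0.142

P(Day=Mon) = 0.006 + 0.088 + 0.061 + 0.052 = 0.207.
P(Day=Tue) = 0.065 + 0.095 + 0.008 + 0.047 = 0.215.
P(Day=Fri) = 0.010 + 0.083 + 0.013 + 0.048 = 0.154.
P(Day ∈ {Mon, Tue, Fri}) = 0.207 + 0.215 + 0.154 = 0.576; P(Demand=high, Day ∈ {Mon, Tue, Fri}) = 0.061 + 0.008 + 0.013 = 0.082.
P(Demand=high | Day ∈ {Mon, Tue, Fri}) = 0.082/0.576 = 0.142.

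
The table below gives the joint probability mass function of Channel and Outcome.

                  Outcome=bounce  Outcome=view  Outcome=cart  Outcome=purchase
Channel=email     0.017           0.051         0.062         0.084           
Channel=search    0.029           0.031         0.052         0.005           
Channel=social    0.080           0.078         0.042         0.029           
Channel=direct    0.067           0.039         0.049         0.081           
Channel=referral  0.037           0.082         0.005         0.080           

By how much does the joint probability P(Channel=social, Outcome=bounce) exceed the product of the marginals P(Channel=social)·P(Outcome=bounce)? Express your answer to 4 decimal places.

0.0273

P(Channel=social) = 0.080 + 0.078 + 0.042 + 0.029 = 0.229.
P(Outcome=bounce) = 0.017 + 0.029 + 0.080 + 0.067 + 0.037 = 0.230.
P(Channel=social, Outcome=bounce) − P(Channel=social)P(Outcome=bounce) = 0.080 − 0.229×0.230 = 0.0273.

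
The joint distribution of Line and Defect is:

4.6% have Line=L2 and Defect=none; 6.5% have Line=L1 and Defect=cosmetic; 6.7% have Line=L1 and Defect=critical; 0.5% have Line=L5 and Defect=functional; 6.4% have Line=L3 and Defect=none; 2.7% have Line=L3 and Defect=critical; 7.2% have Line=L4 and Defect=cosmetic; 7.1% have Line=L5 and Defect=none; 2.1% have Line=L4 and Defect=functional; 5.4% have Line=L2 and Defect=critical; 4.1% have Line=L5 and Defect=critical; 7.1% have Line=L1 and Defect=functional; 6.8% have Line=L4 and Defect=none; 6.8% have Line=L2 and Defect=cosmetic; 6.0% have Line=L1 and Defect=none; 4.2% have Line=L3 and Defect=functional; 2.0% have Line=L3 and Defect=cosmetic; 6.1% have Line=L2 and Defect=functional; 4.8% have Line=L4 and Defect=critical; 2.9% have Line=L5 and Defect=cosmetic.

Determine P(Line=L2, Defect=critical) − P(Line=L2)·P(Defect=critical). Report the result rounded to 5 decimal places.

P(Line=L2) = 0.046 + 0.068 + 0.061 + 0.054 = 0.229.
P(Defect=critical) = 0.067 + 0.054 + 0.027 + 0.048 + 0.041 = 0.237.
P(Line=L2, Defect=critical) − P(Line=L2)P(Defect=critical) = 0.054 − 0.229×0.237 = -0.00027.

-0.00027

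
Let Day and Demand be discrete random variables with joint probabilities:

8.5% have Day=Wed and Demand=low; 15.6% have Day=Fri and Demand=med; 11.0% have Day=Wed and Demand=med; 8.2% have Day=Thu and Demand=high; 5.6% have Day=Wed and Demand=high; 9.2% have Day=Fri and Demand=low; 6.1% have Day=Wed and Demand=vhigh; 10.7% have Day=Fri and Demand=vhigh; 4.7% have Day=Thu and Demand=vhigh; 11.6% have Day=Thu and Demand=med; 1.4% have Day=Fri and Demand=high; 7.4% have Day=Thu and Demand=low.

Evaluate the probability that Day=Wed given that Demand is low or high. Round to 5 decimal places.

0.34988

P(Demand=low) = 0.085 + 0.074 + 0.092 = 0.251.
P(Demand=high) = 0.056 + 0.082 + 0.014 = 0.152.
P(Demand ∈ {low, high}) = 0.251 + 0.152 = 0.403; P(Day=Wed, Demand ∈ {low, high}) = 0.085 + 0.056 = 0.141.
P(Day=Wed | Demand ∈ {low, high}) = 0.141/0.403 = 0.34988.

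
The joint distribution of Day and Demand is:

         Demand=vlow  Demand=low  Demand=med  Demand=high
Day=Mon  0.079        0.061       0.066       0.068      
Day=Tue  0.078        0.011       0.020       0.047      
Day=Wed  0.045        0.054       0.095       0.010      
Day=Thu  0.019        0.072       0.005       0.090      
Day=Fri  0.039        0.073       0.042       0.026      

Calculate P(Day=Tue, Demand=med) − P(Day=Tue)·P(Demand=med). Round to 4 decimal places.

-0.0156

P(Day=Tue) = 0.078 + 0.011 + 0.020 + 0.047 = 0.156.
P(Demand=med) = 0.066 + 0.020 + 0.095 + 0.005 + 0.042 = 0.228.
P(Day=Tue, Demand=med) − P(Day=Tue)P(Demand=med) = 0.020 − 0.156×0.228 = -0.0156.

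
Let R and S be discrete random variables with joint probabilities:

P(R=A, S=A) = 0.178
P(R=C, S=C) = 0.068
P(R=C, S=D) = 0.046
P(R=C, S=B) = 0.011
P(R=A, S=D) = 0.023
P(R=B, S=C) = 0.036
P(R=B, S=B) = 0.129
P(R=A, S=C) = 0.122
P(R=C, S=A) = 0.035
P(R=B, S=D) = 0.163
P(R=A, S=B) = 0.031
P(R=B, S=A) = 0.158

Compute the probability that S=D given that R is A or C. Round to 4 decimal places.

0.1342

P(R=A) = 0.178 + 0.031 + 0.122 + 0.023 = 0.354.
P(R=C) = 0.035 + 0.011 + 0.068 + 0.046 = 0.160.
P(R ∈ {A, C}) = 0.354 + 0.160 = 0.514; P(S=D, R ∈ {A, C}) = 0.023 + 0.046 = 0.069.
P(S=D | R ∈ {A, C}) = 0.069/0.514 = 0.1342.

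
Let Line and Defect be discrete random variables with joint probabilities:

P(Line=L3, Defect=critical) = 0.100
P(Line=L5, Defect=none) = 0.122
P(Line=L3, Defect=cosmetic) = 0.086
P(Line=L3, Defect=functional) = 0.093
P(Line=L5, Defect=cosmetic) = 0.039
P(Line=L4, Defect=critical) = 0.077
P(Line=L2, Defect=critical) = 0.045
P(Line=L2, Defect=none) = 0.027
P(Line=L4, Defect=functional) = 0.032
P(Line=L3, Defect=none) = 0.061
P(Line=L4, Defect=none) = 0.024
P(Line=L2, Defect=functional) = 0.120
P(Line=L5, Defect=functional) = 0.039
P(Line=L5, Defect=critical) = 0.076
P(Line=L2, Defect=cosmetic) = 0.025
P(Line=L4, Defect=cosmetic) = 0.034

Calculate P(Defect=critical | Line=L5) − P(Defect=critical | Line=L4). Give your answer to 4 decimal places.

-0.1857

P(Line=L5) = 0.122 + 0.039 + 0.039 + 0.076 = 0.276; P(Defect=critical | Line=L5) = 0.076/0.276 = 0.27536.
P(Line=L4) = 0.024 + 0.034 + 0.032 + 0.077 = 0.167; P(Defect=critical | Line=L4) = 0.077/0.167 = 0.46108.
Difference = -0.1857.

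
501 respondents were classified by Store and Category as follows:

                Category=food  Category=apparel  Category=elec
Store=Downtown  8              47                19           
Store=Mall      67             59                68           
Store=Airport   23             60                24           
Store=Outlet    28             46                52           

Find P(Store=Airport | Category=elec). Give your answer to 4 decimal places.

0.1472

Total with Category=elec: 19 + 68 + 24 + 52 = 163.
P(Store=Airport | Category=elec) = 24/163 = 0.1472.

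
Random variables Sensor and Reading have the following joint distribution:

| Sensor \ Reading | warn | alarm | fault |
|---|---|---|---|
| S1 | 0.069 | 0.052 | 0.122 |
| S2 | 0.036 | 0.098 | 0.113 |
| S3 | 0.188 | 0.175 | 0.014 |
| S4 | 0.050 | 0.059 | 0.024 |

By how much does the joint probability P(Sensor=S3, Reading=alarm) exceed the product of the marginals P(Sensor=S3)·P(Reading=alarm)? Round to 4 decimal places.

P(Sensor=S3) = 0.188 + 0.175 + 0.014 = 0.377.
P(Reading=alarm) = 0.052 + 0.098 + 0.175 + 0.059 = 0.384.
P(Sensor=S3, Reading=alarm) − P(Sensor=S3)P(Reading=alarm) = 0.175 − 0.377×0.384 = 0.0302.

0.0302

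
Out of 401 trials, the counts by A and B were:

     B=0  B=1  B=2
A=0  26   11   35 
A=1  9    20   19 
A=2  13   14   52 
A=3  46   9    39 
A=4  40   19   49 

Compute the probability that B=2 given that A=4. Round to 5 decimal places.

Total with A=4: 40 + 19 + 49 = 108.
P(B=2 | A=4) = 49/108 = 0.45370.

0.45370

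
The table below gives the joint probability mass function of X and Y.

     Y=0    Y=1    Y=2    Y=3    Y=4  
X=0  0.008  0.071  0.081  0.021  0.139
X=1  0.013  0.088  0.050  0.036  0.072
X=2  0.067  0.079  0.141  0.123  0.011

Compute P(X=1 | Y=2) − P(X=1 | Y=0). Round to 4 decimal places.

0.0361

P(Y=2) = 0.081 + 0.050 + 0.141 = 0.272; P(X=1 | Y=2) = 0.050/0.272 = 0.18382.
P(Y=0) = 0.008 + 0.013 + 0.067 = 0.088; P(X=1 | Y=0) = 0.013/0.088 = 0.14773.
Difference = 0.0361.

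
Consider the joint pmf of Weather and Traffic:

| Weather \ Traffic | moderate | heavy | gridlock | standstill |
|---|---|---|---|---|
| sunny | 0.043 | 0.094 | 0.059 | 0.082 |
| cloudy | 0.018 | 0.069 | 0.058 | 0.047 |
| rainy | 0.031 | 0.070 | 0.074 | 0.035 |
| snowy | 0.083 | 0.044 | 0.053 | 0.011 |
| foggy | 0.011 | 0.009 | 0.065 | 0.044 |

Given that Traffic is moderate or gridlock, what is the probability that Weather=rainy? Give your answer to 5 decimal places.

P(Traffic=moderate) = 0.043 + 0.018 + 0.031 + 0.083 + 0.011 = 0.186.
P(Traffic=gridlock) = 0.059 + 0.058 + 0.074 + 0.053 + 0.065 = 0.309.
P(Traffic ∈ {moderate, gridlock}) = 0.186 + 0.309 = 0.495; P(Weather=rainy, Traffic ∈ {moderate, gridlock}) = 0.031 + 0.074 = 0.105.
P(Weather=rainy | Traffic ∈ {moderate, gridlock}) = 0.105/0.495 = 0.21212.

0.21212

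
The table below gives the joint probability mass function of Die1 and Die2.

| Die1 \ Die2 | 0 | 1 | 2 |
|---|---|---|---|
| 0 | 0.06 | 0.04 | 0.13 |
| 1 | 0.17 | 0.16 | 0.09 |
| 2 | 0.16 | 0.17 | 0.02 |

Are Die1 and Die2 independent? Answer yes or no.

no

P(Die1=0) = 0.23 and P(Die2=2) = 0.24, so their product is 0.0552, but P(Die1=0, Die2=2) = 0.13. Since these differ, Die1 and Die2 are not independent.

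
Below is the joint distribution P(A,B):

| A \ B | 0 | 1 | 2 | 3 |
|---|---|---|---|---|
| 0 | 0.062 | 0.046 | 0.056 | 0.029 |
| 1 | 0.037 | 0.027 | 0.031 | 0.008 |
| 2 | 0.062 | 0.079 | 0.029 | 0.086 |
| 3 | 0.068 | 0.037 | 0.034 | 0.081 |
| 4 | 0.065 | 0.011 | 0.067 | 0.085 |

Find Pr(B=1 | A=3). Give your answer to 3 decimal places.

P(A=3) = 0.068 + 0.037 + 0.034 + 0.081 = 0.220.
P(B=1 | A=3) = 0.037/0.220 = 0.168.

0.168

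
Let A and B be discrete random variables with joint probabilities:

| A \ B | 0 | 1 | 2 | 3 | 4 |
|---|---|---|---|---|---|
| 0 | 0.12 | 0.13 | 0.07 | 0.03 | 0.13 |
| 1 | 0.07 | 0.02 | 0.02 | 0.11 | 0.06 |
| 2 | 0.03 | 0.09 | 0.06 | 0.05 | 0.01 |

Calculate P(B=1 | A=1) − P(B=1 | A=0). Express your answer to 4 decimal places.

P(A=1) = 0.07 + 0.02 + 0.02 + 0.11 + 0.06 = 0.28; P(B=1 | A=1) = 0.02/0.28 = 0.07143.
P(A=0) = 0.12 + 0.13 + 0.07 + 0.03 + 0.13 = 0.48; P(B=1 | A=0) = 0.13/0.48 = 0.27083.
Difference = -0.1994.

-0.1994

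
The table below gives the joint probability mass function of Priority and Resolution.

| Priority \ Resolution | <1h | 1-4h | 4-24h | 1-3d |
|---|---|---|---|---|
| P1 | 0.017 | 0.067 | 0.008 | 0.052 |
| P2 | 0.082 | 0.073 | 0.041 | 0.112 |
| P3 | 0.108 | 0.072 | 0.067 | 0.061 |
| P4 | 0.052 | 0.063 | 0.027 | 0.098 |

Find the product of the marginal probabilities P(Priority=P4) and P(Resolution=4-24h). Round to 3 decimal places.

P(Priority=P4) = 0.052 + 0.063 + 0.027 + 0.098 = 0.240.
P(Resolution=4-24h) = 0.008 + 0.041 + 0.067 + 0.027 = 0.143.
Product: 0.240 × 0.143 = 0.034.

0.034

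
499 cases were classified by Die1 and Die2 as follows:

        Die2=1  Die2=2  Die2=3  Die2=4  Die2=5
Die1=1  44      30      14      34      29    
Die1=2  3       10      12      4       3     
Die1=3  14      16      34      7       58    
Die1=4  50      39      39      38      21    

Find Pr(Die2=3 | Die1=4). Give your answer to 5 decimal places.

0.20856

Total with Die1=4: 50 + 39 + 39 + 38 + 21 = 187.
P(Die2=3 | Die1=4) = 39/187 = 0.20856.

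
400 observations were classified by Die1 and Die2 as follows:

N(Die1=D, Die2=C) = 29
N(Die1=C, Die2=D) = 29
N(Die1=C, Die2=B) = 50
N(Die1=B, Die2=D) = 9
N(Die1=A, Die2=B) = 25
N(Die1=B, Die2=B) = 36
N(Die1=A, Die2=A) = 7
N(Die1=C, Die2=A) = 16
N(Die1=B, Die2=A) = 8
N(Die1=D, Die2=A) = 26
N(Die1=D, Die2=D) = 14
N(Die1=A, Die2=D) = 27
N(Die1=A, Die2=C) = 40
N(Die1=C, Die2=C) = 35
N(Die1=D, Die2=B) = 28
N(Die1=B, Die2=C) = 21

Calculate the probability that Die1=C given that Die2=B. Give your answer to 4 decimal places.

0.3597

Total with Die2=B: 25 + 36 + 50 + 28 = 139.
P(Die1=C | Die2=B) = 50/139 = 0.3597.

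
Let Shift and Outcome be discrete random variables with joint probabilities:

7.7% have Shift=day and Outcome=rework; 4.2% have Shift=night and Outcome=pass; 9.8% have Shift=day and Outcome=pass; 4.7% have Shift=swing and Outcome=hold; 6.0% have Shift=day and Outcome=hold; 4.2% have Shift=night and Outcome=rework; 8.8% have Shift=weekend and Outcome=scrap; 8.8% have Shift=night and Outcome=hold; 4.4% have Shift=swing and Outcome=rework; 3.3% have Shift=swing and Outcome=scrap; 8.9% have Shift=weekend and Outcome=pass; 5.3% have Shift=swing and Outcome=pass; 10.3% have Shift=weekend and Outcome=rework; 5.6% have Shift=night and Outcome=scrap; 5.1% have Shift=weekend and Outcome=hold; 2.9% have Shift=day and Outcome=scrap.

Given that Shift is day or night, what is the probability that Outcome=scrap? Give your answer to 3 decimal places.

0.173

P(Shift=day) = 0.098 + 0.077 + 0.029 + 0.060 = 0.264.
P(Shift=night) = 0.042 + 0.042 + 0.056 + 0.088 = 0.228.
P(Shift ∈ {day, night}) = 0.264 + 0.228 = 0.492; P(Outcome=scrap, Shift ∈ {day, night}) = 0.029 + 0.056 = 0.085.
P(Outcome=scrap | Shift ∈ {day, night}) = 0.085/0.492 = 0.173.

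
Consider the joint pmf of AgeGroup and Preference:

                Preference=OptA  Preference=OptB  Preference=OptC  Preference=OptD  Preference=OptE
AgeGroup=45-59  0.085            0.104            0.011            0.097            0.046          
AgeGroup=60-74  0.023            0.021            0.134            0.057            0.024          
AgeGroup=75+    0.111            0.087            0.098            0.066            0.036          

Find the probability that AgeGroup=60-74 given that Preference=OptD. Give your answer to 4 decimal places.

0.2591

P(Preference=OptD) = 0.097 + 0.057 + 0.066 = 0.220.
P(AgeGroup=60-74 | Preference=OptD) = 0.057/0.220 = 0.2591.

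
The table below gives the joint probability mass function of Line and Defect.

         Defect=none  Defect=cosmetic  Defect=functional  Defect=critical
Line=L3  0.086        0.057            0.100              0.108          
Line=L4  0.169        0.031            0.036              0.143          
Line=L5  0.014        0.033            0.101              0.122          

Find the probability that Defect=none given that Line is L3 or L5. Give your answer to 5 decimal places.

0.16103

P(Line=L3) = 0.086 + 0.057 + 0.100 + 0.108 = 0.351.
P(Line=L5) = 0.014 + 0.033 + 0.101 + 0.122 = 0.270.
P(Line ∈ {L3, L5}) = 0.351 + 0.270 = 0.621; P(Defect=none, Line ∈ {L3, L5}) = 0.086 + 0.014 = 0.100.
P(Defect=none | Line ∈ {L3, L5}) = 0.100/0.621 = 0.16103.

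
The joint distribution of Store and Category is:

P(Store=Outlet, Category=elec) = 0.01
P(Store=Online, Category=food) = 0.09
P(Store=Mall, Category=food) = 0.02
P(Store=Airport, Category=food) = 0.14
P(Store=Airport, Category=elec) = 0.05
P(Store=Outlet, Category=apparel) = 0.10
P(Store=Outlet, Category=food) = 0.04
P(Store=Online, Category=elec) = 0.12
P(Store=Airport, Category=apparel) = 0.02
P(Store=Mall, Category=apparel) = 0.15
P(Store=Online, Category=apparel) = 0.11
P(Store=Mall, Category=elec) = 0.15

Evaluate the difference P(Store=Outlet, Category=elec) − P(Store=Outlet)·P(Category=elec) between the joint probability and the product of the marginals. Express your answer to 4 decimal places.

P(Store=Outlet) = 0.04 + 0.10 + 0.01 = 0.15.
P(Category=elec) = 0.15 + 0.05 + 0.01 + 0.12 = 0.33.
P(Store=Outlet, Category=elec) − P(Store=Outlet)P(Category=elec) = 0.01 − 0.15×0.33 = -0.0395.

-0.0395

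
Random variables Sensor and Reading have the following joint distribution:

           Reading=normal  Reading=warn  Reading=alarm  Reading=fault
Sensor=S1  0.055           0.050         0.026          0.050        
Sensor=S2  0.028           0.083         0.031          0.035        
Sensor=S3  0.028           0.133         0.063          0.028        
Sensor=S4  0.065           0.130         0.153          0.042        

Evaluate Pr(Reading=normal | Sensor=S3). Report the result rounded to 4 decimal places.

0.1111

P(Sensor=S3) = 0.028 + 0.133 + 0.063 + 0.028 = 0.252.
P(Reading=normal | Sensor=S3) = 0.028/0.252 = 0.1111.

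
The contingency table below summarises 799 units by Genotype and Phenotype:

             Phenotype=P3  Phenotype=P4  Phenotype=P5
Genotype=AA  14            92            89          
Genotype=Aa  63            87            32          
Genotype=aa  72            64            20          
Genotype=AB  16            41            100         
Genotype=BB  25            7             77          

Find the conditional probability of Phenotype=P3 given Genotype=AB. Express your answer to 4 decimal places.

Total with Genotype=AB: 16 + 41 + 100 = 157.
P(Phenotype=P3 | Genotype=AB) = 16/157 = 0.1019.

0.1019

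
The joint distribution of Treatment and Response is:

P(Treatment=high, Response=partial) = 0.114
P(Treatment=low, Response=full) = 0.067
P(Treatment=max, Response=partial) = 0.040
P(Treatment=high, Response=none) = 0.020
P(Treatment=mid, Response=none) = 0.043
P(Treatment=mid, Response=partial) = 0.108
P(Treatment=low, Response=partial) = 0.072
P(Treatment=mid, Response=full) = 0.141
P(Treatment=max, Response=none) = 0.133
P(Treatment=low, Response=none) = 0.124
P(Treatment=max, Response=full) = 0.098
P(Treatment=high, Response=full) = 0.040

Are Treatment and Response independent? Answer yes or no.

P(Treatment=high) = 0.174 and P(Response=partial) = 0.334, so their product is 0.05812, but P(Treatment=high, Response=partial) = 0.114. Since these differ, Treatment and Response are not independent.

no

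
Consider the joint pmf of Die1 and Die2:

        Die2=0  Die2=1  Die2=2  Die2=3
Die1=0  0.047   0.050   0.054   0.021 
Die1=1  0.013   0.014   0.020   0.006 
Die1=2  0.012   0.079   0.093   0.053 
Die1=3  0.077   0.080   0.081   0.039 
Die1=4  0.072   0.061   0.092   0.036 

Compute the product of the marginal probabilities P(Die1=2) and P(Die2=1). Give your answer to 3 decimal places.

P(Die1=2) = 0.012 + 0.079 + 0.093 + 0.053 = 0.237.
P(Die2=1) = 0.050 + 0.014 + 0.079 + 0.080 + 0.061 = 0.284.
Product: 0.237 × 0.284 = 0.067.

0.067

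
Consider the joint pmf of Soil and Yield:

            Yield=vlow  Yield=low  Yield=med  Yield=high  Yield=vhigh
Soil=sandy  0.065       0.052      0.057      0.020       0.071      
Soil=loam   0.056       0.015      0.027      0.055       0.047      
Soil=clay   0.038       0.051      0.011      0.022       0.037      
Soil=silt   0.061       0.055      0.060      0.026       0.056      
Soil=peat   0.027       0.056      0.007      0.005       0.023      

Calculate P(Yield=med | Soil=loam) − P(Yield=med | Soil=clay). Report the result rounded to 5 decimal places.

P(Soil=loam) = 0.056 + 0.015 + 0.027 + 0.055 + 0.047 = 0.200; P(Yield=med | Soil=loam) = 0.027/0.200 = 0.135000.
P(Soil=clay) = 0.038 + 0.051 + 0.011 + 0.022 + 0.037 = 0.159; P(Yield=med | Soil=clay) = 0.011/0.159 = 0.069182.
Difference = 0.06582.

0.06582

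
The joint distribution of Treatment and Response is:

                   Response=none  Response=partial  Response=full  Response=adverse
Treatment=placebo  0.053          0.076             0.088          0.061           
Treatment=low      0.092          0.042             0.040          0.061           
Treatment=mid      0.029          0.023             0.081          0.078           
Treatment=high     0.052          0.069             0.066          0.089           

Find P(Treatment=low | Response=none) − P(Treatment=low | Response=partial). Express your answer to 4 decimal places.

0.2071

P(Response=none) = 0.053 + 0.092 + 0.029 + 0.052 = 0.226; P(Treatment=low | Response=none) = 0.092/0.226 = 0.40708.
P(Response=partial) = 0.076 + 0.042 + 0.023 + 0.069 = 0.210; P(Treatment=low | Response=partial) = 0.042/0.210 = 0.20000.
Difference = 0.2071.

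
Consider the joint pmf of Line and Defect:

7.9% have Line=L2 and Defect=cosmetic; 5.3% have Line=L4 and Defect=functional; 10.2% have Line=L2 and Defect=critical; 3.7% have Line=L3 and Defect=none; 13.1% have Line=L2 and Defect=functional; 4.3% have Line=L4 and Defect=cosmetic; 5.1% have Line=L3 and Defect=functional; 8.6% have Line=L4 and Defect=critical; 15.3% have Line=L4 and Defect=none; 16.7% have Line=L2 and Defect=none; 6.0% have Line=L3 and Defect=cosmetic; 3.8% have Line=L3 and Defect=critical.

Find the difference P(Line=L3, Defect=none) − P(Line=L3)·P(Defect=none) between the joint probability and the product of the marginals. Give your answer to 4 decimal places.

P(Line=L3) = 0.037 + 0.060 + 0.051 + 0.038 = 0.186.
P(Defect=none) = 0.167 + 0.037 + 0.153 = 0.357.
P(Line=L3, Defect=none) − P(Line=L3)P(Defect=none) = 0.037 − 0.186×0.357 = -0.0294.

-0.0294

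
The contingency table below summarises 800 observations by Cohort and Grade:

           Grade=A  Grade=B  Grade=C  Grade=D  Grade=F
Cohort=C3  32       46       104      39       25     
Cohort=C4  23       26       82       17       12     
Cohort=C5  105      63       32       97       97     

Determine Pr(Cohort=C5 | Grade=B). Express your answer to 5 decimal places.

0.46667

Total with Grade=B: 46 + 26 + 63 = 135.
P(Cohort=C5 | Grade=B) = 63/135 = 0.46667.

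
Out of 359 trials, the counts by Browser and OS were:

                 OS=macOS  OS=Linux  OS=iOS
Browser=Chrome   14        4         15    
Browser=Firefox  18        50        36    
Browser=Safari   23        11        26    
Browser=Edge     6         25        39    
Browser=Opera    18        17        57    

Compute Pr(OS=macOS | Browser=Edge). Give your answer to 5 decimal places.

0.08571

Total with Browser=Edge: 6 + 25 + 39 = 70.
P(OS=macOS | Browser=Edge) = 6/70 = 0.08571.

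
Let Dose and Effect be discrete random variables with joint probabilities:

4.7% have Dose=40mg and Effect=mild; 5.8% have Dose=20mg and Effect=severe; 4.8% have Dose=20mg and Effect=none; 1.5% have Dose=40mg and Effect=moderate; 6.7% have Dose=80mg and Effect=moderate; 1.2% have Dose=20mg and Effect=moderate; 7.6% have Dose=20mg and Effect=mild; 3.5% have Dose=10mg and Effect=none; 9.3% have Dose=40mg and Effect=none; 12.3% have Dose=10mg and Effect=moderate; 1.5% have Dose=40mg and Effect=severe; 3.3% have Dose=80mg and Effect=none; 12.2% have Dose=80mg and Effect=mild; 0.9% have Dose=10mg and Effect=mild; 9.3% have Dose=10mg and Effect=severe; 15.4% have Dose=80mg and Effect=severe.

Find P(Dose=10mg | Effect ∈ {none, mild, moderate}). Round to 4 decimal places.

P(Effect=none) = 0.035 + 0.048 + 0.093 + 0.033 = 0.209.
P(Effect=mild) = 0.009 + 0.076 + 0.047 + 0.122 = 0.254.
P(Effect=moderate) = 0.123 + 0.012 + 0.015 + 0.067 = 0.217.
P(Effect ∈ {none, mild, moderate}) = 0.209 + 0.254 + 0.217 = 0.680; P(Dose=10mg, Effect ∈ {none, mild, moderate}) = 0.035 + 0.009 + 0.123 = 0.167.
P(Dose=10mg | Effect ∈ {none, mild, moderate}) = 0.167/0.680 = 0.2456.

0.2456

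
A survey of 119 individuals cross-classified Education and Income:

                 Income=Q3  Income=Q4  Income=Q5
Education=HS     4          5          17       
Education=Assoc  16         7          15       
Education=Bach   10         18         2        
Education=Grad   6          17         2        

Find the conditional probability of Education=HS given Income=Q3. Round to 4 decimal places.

Total with Income=Q3: 4 + 16 + 10 + 6 = 36.
P(Education=HS | Income=Q3) = 4/36 = 0.1111.

0.1111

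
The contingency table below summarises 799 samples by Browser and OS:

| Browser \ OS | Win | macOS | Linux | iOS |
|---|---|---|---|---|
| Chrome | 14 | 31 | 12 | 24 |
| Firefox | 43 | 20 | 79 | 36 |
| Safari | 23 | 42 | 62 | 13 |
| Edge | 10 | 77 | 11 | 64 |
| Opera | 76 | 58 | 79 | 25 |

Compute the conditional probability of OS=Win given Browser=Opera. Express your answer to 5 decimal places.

Total with Browser=Opera: 76 + 58 + 79 + 25 = 238.
P(OS=Win | Browser=Opera) = 76/238 = 0.31933.

0.31933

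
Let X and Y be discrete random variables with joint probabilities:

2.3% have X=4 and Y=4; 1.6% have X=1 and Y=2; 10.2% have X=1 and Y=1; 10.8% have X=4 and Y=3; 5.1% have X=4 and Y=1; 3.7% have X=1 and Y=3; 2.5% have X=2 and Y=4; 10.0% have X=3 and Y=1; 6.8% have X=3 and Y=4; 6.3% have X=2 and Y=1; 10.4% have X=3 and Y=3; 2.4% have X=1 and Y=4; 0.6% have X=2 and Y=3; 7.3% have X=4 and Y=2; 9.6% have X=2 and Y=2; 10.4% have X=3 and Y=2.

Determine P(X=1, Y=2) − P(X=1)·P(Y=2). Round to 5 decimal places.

-0.03573

P(X=1) = 0.102 + 0.016 + 0.037 + 0.024 = 0.179.
P(Y=2) = 0.016 + 0.096 + 0.104 + 0.073 = 0.289.
P(X=1, Y=2) − P(X=1)P(Y=2) = 0.016 − 0.179×0.289 = -0.03573.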